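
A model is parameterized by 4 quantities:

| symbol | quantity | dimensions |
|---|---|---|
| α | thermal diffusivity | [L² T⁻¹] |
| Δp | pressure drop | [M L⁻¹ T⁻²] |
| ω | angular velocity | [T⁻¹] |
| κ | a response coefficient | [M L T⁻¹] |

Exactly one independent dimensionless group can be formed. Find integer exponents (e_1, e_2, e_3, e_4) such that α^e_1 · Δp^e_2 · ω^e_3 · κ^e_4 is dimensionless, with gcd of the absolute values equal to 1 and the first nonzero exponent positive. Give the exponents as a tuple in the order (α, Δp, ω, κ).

M: e_1·(0) + e_2·(1) + e_3·(0) + e_4·(1) = 0
L: e_1·(2) + e_2·(-1) + e_3·(0) + e_4·(1) = 0
T: e_1·(-1) + e_2·(-2) + e_3·(-1) + e_4·(-1) = 0
Solving this homogeneous linear system for the smallest-integer solution (first nonzero entry positive) gives (1, 1, -2, -1).

(1, 1, -2, -1)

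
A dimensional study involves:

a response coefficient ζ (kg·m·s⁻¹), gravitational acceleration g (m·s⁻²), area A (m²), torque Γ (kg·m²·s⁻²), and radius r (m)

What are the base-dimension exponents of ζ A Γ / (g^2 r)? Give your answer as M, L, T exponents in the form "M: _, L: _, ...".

M: 2, L: 2, T: 1

Collect each base-dimension exponent across the product:
  M: (1) − 2·(0) + (0) + (1) − (0) = 2
  L: (1) − 2·(1) + (2) + (2) − (1) = 2
  T: (-1) − 2·(-2) + (0) + (-2) − (0) = 1
So the dimensions are [M² L² T].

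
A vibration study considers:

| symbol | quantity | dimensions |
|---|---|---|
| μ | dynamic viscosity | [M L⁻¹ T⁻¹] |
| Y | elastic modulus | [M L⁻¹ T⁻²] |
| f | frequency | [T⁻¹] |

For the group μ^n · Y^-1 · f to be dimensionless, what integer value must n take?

1

Balance the M exponent: (1)·n from μ, plus −(1) + (0) = -1 from the rest, must sum to zero.
n − 1 = 0, so n = 1.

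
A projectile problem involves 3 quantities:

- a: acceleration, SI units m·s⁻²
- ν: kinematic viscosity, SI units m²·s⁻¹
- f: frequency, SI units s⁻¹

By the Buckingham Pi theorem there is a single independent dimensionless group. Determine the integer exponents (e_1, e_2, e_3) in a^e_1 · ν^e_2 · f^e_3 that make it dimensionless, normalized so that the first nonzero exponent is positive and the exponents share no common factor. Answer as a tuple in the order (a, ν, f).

(2, -1, -3)

L: e_1·(1) + e_2·(2) + e_3·(0) = 0
T: e_1·(-2) + e_2·(-1) + e_3·(-1) = 0
Solving this homogeneous linear system for the smallest-integer solution (first nonzero entry positive) gives (2, -1, -3).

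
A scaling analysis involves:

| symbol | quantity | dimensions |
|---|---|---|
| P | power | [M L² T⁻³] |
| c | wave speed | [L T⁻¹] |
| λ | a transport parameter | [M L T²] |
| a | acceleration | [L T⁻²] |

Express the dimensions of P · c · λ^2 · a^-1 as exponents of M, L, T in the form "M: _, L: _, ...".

M: 3, L: 4, T: 2

Collect each base-dimension exponent across the product:
  M: (1) + (0) + 2·(1) − (0) = 3
  L: (2) + (1) + 2·(1) − (1) = 4
  T: (-3) + (-1) + 2·(2) − (-2) = 2
So the dimensions are [M³ L⁴ T²].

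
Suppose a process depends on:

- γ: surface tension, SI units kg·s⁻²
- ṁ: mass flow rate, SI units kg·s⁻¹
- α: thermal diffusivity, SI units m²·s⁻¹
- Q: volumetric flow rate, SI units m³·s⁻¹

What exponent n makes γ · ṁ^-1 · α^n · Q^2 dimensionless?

-3

Balance the L exponent: (2)·n from α, plus (0) − (0) + 2·(3) = 6 from the rest, must sum to zero.
2n + 6 = 0, so n = -3.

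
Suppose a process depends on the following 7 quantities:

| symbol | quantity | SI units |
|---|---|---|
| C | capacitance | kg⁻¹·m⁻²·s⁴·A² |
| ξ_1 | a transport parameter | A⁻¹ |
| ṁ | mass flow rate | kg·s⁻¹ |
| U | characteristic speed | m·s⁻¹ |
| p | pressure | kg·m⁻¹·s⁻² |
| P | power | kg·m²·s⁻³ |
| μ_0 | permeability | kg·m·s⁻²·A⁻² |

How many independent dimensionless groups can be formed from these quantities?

There are 7 variables and 4 base dimensions (M, L, T, I).
The dimension matrix has rank 4.
Independent dimensionless groups: 7 − 4 = 3.

3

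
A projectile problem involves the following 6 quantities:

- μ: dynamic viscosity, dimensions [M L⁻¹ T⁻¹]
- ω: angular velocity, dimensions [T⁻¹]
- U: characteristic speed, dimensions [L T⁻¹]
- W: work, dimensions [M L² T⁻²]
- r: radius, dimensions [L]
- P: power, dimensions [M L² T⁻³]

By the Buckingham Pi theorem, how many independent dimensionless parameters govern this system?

3

There are 6 variables and 3 base dimensions (M, L, T).
The dimension matrix has rank 3.
Independent dimensionless groups: 6 − 3 = 3.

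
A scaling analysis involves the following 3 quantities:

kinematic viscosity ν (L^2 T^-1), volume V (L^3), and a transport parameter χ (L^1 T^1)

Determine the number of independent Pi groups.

1

There are 3 variables and 2 base dimensions (L, T).
The dimension matrix has rank 2.
Independent dimensionless groups: 3 − 2 = 1.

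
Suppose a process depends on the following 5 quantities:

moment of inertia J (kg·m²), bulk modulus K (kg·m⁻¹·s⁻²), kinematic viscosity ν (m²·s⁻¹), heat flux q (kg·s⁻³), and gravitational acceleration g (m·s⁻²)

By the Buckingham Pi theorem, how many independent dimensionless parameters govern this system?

There are 5 variables and 3 base dimensions (M, L, T).
The dimension matrix has rank 3.
Independent dimensionless groups: 5 − 3 = 2.

2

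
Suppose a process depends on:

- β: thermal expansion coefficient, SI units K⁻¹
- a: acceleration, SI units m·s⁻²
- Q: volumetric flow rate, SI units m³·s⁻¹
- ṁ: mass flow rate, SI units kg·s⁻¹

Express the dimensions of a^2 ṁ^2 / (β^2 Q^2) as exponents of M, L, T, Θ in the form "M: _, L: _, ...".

Collect each base-dimension exponent across the product:
  M: −2·(0) + 2·(0) − 2·(0) + 2·(1) = 2
  L: −2·(0) + 2·(1) − 2·(3) + 2·(0) = -4
  T: −2·(0) + 2·(-2) − 2·(-1) + 2·(-1) = -4
  Θ: −2·(-1) + 2·(0) − 2·(0) + 2·(0) = 2
So the dimensions are [M² L⁻⁴ T⁻⁴ Θ²].

M: 2, L: -4, T: -4, Θ: 2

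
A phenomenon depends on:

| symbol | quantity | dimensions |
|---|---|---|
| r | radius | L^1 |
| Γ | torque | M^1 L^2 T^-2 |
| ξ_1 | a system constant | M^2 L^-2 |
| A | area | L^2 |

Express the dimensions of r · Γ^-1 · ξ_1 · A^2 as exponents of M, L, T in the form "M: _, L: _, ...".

Collect each base-dimension exponent across the product:
  M: (0) − (1) + (2) + 2·(0) = 1
  L: (1) − (2) + (-2) + 2·(2) = 1
  T: (0) − (-2) + (0) + 2·(0) = 2
So the dimensions are [M L T²].

M: 1, L: 1, T: 2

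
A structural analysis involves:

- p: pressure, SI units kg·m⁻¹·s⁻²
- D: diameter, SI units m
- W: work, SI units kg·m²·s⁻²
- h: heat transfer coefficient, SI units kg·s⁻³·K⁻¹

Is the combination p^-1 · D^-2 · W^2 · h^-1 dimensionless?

Sum the exponent of each base dimension across the product:
  M: −[p]_M − 2·[D]_M + 2·[W]_M − [h]_M = −(1) − 2·(0) + 2·(1) − (1) = 0
  L: −[p]_L − 2·[D]_L + 2·[W]_L − [h]_L = −(-1) − 2·(1) + 2·(2) − (0) = 3
  T: −[p]_T − 2·[D]_T + 2·[W]_T − [h]_T = −(-2) − 2·(0) + 2·(-2) − (-3) = 1
  Θ: −[p]_Θ − 2·[D]_Θ + 2·[W]_Θ − [h]_Θ = −(0) − 2·(0) + 2·(0) − (-1) = 1
Net dimensions [L³ T Θ] ≠ [1] — not dimensionless.

no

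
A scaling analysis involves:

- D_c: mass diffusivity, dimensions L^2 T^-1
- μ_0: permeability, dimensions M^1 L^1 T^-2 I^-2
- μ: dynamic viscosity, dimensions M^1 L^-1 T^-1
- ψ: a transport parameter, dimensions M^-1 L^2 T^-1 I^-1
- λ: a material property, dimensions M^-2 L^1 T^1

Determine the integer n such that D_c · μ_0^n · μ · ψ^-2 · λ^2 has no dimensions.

1

Balance the M exponent: (1)·n from μ_0, plus (0) + (1) − 2·(-1) + 2·(-2) = -1 from the rest, must sum to zero.
n − 1 = 0, so n = 1.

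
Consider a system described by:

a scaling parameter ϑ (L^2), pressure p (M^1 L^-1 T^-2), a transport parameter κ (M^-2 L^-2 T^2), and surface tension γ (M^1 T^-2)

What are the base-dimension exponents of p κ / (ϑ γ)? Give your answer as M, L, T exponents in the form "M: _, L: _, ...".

M: -2, L: -5, T: 2

Collect each base-dimension exponent across the product:
  M: −(0) + (1) + (-2) − (1) = -2
  L: −(2) + (-1) + (-2) − (0) = -5
  T: −(0) + (-2) + (2) − (-2) = 2
So the dimensions are [M⁻² L⁻⁵ T²].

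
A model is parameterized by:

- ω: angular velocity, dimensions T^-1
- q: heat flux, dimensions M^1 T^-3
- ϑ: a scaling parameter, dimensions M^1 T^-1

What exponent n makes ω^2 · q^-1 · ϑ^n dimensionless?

Balance the M exponent: (1)·n from ϑ, plus 2·(0) − (1) = -1 from the rest, must sum to zero.
n − 1 = 0, so n = 1.

1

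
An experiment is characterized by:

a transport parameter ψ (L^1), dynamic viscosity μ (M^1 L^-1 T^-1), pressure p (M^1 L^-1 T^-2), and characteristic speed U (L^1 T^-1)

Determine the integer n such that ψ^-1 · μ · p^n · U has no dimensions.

-1

Balance the M exponent: (1)·n from p, plus −(0) + (1) + (0) = 1 from the rest, must sum to zero.
n + 1 = 0, so n = -1.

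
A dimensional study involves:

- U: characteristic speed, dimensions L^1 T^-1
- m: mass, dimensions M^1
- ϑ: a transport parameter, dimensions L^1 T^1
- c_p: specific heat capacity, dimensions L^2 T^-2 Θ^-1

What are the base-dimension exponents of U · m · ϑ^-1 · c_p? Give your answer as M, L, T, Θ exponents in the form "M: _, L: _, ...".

Collect each base-dimension exponent across the product:
  M: (0) + (1) − (0) + (0) = 1
  L: (1) + (0) − (1) + (2) = 2
  T: (-1) + (0) − (1) + (-2) = -4
  Θ: (0) + (0) − (0) + (-1) = -1
So the dimensions are [M L² T⁻⁴ Θ⁻¹].

M: 1, L: 2, T: -4, Θ: -1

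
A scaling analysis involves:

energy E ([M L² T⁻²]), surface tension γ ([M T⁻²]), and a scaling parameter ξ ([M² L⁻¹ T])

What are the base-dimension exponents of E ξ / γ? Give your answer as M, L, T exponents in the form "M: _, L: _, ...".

M: 2, L: 1, T: 1

Collect each base-dimension exponent across the product:
  M: (1) − (1) + (2) = 2
  L: (2) − (0) + (-1) = 1
  T: (-2) − (-2) + (1) = 1
So the dimensions are [M² L T].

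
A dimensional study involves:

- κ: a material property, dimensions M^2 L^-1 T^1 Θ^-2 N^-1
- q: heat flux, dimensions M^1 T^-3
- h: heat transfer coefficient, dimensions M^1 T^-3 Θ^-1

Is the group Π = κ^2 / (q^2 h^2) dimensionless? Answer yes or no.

no

Sum the exponent of each base dimension across the product:
  M: 2·[κ]_M − 2·[q]_M − 2·[h]_M = 2·(2) − 2·(1) − 2·(1) = 0
  L: 2·[κ]_L − 2·[q]_L − 2·[h]_L = 2·(-1) − 2·(0) − 2·(0) = -2
  T: 2·[κ]_T − 2·[q]_T − 2·[h]_T = 2·(1) − 2·(-3) − 2·(-3) = 14
  Θ: 2·[κ]_Θ − 2·[q]_Θ − 2·[h]_Θ = 2·(-2) − 2·(0) − 2·(-1) = -2
  N: 2·[κ]_N − 2·[q]_N − 2·[h]_N = 2·(-1) − 2·(0) − 2·(0) = -2
Net dimensions [L⁻² T¹⁴ Θ⁻² N⁻²] ≠ [1] — not dimensionless.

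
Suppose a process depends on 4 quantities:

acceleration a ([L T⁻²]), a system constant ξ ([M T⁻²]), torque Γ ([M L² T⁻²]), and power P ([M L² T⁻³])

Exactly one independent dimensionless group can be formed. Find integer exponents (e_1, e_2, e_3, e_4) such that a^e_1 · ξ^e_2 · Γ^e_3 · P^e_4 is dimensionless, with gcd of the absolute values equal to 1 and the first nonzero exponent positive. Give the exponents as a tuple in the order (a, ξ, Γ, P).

M: e_1·(0) + e_2·(1) + e_3·(1) + e_4·(1) = 0
L: e_1·(1) + e_2·(0) + e_3·(2) + e_4·(2) = 0
T: e_1·(-2) + e_2·(-2) + e_3·(-2) + e_4·(-3) = 0
Solving this homogeneous linear system for the smallest-integer solution (first nonzero entry positive) gives (2, 1, 3, -4).

(2, 1, 3, -4)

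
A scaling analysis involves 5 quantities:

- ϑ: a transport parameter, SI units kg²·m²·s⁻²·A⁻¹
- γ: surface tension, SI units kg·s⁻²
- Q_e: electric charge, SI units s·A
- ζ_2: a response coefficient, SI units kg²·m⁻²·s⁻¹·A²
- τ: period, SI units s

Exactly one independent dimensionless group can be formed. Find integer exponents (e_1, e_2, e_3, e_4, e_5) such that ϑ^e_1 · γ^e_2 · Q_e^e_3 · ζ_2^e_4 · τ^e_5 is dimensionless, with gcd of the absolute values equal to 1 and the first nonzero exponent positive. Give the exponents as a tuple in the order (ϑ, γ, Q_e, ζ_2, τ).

(1, -4, -1, 1, -4)

M: e_1·(2) + e_2·(1) + e_3·(0) + e_4·(2) + e_5·(0) = 0
L: e_1·(2) + e_2·(0) + e_3·(0) + e_4·(-2) + e_5·(0) = 0
T: e_1·(-2) + e_2·(-2) + e_3·(1) + e_4·(-1) + e_5·(1) = 0
I: e_1·(-1) + e_2·(0) + e_3·(1) + e_4·(2) + e_5·(0) = 0
Solving this homogeneous linear system for the smallest-integer solution (first nonzero entry positive) gives (1, -4, -1, 1, -4).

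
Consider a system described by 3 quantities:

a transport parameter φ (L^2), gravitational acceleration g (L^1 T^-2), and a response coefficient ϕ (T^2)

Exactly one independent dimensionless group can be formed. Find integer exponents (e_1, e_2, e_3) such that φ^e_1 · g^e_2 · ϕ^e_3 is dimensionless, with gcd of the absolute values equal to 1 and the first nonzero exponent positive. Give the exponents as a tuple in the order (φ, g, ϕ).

L: e_1·(2) + e_2·(1) + e_3·(0) = 0
T: e_1·(0) + e_2·(-2) + e_3·(2) = 0
Solving this homogeneous linear system for the smallest-integer solution (first nonzero entry positive) gives (1, -2, -2).

(1, -2, -2)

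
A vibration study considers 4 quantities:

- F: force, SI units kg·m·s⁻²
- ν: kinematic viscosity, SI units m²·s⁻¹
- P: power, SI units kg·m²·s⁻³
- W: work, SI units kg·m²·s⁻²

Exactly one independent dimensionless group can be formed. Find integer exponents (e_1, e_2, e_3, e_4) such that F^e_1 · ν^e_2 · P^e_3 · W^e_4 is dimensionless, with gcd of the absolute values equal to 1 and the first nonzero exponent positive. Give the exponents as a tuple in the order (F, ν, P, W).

M: e_1·(1) + e_2·(0) + e_3·(1) + e_4·(1) = 0
L: e_1·(1) + e_2·(2) + e_3·(2) + e_4·(2) = 0
T: e_1·(-2) + e_2·(-1) + e_3·(-3) + e_4·(-2) = 0
Solving this homogeneous linear system for the smallest-integer solution (first nonzero entry positive) gives (2, 1, -1, -1).

(2, 1, -1, -1)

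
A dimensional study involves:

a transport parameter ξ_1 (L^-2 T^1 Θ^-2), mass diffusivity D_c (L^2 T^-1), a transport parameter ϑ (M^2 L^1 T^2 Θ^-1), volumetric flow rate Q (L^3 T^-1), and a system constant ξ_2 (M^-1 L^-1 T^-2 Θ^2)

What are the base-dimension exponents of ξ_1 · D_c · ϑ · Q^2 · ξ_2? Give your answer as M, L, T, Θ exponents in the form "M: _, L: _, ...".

Collect each base-dimension exponent across the product:
  M: (0) + (0) + (2) + 2·(0) + (-1) = 1
  L: (-2) + (2) + (1) + 2·(3) + (-1) = 6
  T: (1) + (-1) + (2) + 2·(-1) + (-2) = -2
  Θ: (-2) + (0) + (-1) + 2·(0) + (2) = -1
So the dimensions are [M L⁶ T⁻² Θ⁻¹].

M: 1, L: 6, T: -2, Θ: -1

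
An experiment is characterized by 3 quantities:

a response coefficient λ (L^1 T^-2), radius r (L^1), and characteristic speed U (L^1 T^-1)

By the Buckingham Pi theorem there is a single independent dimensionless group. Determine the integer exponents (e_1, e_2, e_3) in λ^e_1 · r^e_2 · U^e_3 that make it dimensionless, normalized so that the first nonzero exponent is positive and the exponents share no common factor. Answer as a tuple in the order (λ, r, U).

(1, 1, -2)

L: e_1·(1) + e_2·(1) + e_3·(1) = 0
T: e_1·(-2) + e_2·(0) + e_3·(-1) = 0
Solving this homogeneous linear system for the smallest-integer solution (first nonzero entry positive) gives (1, 1, -2).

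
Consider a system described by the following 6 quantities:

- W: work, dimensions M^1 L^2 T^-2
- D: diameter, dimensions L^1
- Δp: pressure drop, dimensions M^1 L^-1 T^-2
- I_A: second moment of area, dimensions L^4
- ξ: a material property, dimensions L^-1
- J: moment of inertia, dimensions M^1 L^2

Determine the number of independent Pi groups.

3

There are 6 variables and 3 base dimensions (M, L, T).
The dimension matrix has rank 3.
Independent dimensionless groups: 6 − 3 = 3.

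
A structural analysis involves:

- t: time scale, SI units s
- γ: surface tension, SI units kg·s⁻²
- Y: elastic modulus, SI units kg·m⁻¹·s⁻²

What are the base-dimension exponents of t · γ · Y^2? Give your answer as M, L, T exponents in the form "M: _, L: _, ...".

Collect each base-dimension exponent across the product:
  M: (0) + (1) + 2·(1) = 3
  L: (0) + (0) + 2·(-1) = -2
  T: (1) + (-2) + 2·(-2) = -5
So the dimensions are [M³ L⁻² T⁻⁵].

M: 3, L: -2, T: -5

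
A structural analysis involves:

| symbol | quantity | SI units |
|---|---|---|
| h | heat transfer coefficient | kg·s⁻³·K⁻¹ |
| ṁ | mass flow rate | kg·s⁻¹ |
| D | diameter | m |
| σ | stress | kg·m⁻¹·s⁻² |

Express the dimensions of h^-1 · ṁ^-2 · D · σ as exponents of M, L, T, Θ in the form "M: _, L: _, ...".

M: -2, L: 0, T: 3, Θ: 1

Collect each base-dimension exponent across the product:
  M: −(1) − 2·(1) + (0) + (1) = -2
  L: −(0) − 2·(0) + (1) + (-1) = 0
  T: −(-3) − 2·(-1) + (0) + (-2) = 3
  Θ: −(-1) − 2·(0) + (0) + (0) = 1
So the dimensions are [M⁻² T³ Θ].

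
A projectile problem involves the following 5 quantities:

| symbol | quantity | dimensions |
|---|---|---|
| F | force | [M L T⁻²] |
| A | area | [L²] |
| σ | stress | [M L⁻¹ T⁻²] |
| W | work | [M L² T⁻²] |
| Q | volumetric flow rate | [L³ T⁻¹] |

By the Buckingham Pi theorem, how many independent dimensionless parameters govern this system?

2

There are 5 variables and 3 base dimensions (M, L, T).
The dimension matrix has rank 3.
Independent dimensionless groups: 5 − 3 = 2.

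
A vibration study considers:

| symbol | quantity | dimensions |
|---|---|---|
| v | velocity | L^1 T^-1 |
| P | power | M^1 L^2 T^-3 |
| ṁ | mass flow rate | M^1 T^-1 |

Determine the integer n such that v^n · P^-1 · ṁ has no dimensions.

Balance the L exponent: (1)·n from v, plus −(2) + (0) = -2 from the rest, must sum to zero.
n − 2 = 0, so n = 2.

2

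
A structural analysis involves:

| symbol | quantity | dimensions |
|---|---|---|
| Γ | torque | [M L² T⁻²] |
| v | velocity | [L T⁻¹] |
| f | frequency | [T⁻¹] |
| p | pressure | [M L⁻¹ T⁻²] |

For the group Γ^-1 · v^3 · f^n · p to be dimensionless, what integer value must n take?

-3

Balance the T exponent: (-1)·n from f, plus −(-2) + 3·(-1) + (-2) = -3 from the rest, must sum to zero.
−n − 3 = 0, so n = -3.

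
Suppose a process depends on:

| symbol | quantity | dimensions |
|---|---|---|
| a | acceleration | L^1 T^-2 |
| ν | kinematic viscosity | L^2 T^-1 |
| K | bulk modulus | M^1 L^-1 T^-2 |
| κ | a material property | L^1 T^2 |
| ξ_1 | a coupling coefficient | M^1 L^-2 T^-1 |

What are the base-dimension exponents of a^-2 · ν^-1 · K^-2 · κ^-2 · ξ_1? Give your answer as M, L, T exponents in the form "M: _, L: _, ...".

Collect each base-dimension exponent across the product:
  M: −2·(0) − (0) − 2·(1) − 2·(0) + (1) = -1
  L: −2·(1) − (2) − 2·(-1) − 2·(1) + (-2) = -6
  T: −2·(-2) − (-1) − 2·(-2) − 2·(2) + (-1) = 4
So the dimensions are [M⁻¹ L⁻⁶ T⁴].

M: -1, L: -6, T: 4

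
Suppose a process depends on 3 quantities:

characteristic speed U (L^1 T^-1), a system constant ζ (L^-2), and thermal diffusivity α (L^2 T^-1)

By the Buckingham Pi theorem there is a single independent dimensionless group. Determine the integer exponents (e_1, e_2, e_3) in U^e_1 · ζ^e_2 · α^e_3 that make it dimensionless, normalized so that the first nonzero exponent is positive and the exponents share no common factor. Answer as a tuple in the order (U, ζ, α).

L: e_1·(1) + e_2·(-2) + e_3·(2) = 0
T: e_1·(-1) + e_2·(0) + e_3·(-1) = 0
Solving this homogeneous linear system for the smallest-integer solution (first nonzero entry positive) gives (2, -1, -2).

(2, -1, -2)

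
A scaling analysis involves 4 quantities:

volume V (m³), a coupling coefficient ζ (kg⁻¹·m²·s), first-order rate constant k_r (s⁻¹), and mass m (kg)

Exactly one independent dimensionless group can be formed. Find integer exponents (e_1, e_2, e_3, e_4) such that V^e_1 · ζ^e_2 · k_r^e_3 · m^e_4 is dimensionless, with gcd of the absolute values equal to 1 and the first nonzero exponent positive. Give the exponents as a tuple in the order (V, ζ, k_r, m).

(2, -3, -3, -3)

M: e_1·(0) + e_2·(-1) + e_3·(0) + e_4·(1) = 0
L: e_1·(3) + e_2·(2) + e_3·(0) + e_4·(0) = 0
T: e_1·(0) + e_2·(1) + e_3·(-1) + e_4·(0) = 0
Solving this homogeneous linear system for the smallest-integer solution (first nonzero entry positive) gives (2, -3, -3, -3).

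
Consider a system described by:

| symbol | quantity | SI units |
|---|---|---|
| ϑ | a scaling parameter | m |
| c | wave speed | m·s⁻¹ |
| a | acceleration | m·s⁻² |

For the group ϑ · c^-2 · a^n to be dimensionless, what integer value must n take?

1

Balance the L exponent: (1)·n from a, plus (1) − 2·(1) = -1 from the rest, must sum to zero.
n − 1 = 0, so n = 1.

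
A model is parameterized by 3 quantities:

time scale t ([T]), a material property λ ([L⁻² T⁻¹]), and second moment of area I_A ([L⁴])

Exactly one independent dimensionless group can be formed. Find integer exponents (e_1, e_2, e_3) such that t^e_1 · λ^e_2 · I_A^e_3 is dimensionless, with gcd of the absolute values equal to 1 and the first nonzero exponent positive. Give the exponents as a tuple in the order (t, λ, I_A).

(2, 2, 1)

L: e_1·(0) + e_2·(-2) + e_3·(4) = 0
T: e_1·(1) + e_2·(-1) + e_3·(0) = 0
Solving this homogeneous linear system for the smallest-integer solution (first nonzero entry positive) gives (2, 2, 1).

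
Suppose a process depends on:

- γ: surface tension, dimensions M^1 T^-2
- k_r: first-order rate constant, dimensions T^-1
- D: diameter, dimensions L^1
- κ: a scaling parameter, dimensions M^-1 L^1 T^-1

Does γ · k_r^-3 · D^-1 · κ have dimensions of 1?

yes

Sum the exponent of each base dimension across the product:
  M: [γ]_M − 3·[k_r]_M − [D]_M + [κ]_M = (1) − 3·(0) − (0) + (-1) = 0
  L: [γ]_L − 3·[k_r]_L − [D]_L + [κ]_L = (0) − 3·(0) − (1) + (1) = 0
  T: [γ]_T − 3·[k_r]_T − [D]_T + [κ]_T = (-2) − 3·(-1) − (0) + (-1) = 0
All base exponents vanish — dimensionless.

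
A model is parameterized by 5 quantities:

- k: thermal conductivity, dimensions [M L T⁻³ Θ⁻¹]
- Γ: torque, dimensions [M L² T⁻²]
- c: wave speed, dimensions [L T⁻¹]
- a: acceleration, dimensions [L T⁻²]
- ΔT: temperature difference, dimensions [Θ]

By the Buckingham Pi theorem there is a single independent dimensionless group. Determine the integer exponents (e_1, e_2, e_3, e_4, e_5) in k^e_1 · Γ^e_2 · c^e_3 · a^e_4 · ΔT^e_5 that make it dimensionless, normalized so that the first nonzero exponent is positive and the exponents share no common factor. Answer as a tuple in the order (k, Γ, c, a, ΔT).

M: e_1·(1) + e_2·(1) + e_3·(0) + e_4·(0) + e_5·(0) = 0
L: e_1·(1) + e_2·(2) + e_3·(1) + e_4·(1) + e_5·(0) = 0
T: e_1·(-3) + e_2·(-2) + e_3·(-1) + e_4·(-2) + e_5·(0) = 0
Θ: e_1·(-1) + e_2·(0) + e_3·(0) + e_4·(0) + e_5·(1) = 0
Solving this homogeneous linear system for the smallest-integer solution (first nonzero entry positive) gives (1, -1, 3, -2, 1).

(1, -1, 3, -2, 1)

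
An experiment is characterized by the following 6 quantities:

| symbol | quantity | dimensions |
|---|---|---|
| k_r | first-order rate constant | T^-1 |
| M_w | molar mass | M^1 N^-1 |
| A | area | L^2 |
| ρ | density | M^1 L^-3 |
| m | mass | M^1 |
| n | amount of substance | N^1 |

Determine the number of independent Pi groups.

There are 6 variables and 4 base dimensions (M, L, T, N).
The dimension matrix has rank 4.
Independent dimensionless groups: 6 − 4 = 2.

2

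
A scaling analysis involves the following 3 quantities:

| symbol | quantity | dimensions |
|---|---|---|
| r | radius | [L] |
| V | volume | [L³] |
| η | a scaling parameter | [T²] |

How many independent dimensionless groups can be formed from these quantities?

1

There are 3 variables and 2 base dimensions (L, T).
The dimension matrix has rank 2.
Independent dimensionless groups: 3 − 2 = 1.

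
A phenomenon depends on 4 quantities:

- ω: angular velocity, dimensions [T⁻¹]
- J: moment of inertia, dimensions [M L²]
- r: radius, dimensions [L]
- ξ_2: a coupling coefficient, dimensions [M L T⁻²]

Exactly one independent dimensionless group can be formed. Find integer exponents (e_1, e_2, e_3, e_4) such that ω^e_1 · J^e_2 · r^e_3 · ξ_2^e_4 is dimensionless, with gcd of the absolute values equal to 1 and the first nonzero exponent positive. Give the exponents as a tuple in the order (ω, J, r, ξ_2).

(2, 1, -1, -1)

M: e_1·(0) + e_2·(1) + e_3·(0) + e_4·(1) = 0
L: e_1·(0) + e_2·(2) + e_3·(1) + e_4·(1) = 0
T: e_1·(-1) + e_2·(0) + e_3·(0) + e_4·(-2) = 0
Solving this homogeneous linear system for the smallest-integer solution (first nonzero entry positive) gives (2, 1, -1, -1).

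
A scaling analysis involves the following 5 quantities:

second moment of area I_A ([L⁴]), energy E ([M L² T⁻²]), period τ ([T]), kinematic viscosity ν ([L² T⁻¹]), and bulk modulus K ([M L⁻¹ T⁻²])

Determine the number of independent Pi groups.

There are 5 variables and 3 base dimensions (M, L, T).
The dimension matrix has rank 3.
Independent dimensionless groups: 5 − 3 = 2.

2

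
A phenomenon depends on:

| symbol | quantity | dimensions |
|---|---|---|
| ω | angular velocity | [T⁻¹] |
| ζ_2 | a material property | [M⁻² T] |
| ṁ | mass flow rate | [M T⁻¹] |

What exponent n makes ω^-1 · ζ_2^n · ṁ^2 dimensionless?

1

Balance the M exponent: (-2)·n from ζ_2, plus −(0) + 2·(1) = 2 from the rest, must sum to zero.
-2n + 2 = 0, so n = 1.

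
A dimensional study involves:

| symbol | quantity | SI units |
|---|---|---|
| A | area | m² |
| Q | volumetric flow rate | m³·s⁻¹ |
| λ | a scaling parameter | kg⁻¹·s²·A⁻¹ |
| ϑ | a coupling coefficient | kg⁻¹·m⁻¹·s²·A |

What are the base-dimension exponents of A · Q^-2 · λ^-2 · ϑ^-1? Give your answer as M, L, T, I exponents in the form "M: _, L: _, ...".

Collect each base-dimension exponent across the product:
  M: (0) − 2·(0) − 2·(-1) − (-1) = 3
  L: (2) − 2·(3) − 2·(0) − (-1) = -3
  T: (0) − 2·(-1) − 2·(2) − (2) = -4
  I: (0) − 2·(0) − 2·(-1) − (1) = 1
So the dimensions are [M³ L⁻³ T⁻⁴ I].

M: 3, L: -3, T: -4, I: 1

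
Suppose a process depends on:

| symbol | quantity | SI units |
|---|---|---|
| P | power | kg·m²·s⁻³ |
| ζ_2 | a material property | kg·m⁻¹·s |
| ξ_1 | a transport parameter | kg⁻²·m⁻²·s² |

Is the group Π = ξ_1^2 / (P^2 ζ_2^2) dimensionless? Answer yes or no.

Sum the exponent of each base dimension across the product:
  M: −2·[P]_M − 2·[ζ_2]_M + 2·[ξ_1]_M = −2·(1) − 2·(1) + 2·(-2) = -8
  L: −2·[P]_L − 2·[ζ_2]_L + 2·[ξ_1]_L = −2·(2) − 2·(-1) + 2·(-2) = -6
  T: −2·[P]_T − 2·[ζ_2]_T + 2·[ξ_1]_T = −2·(-3) − 2·(1) + 2·(2) = 8
Net dimensions [M⁻⁸ L⁻⁶ T⁸] ≠ [1] — not dimensionless.

no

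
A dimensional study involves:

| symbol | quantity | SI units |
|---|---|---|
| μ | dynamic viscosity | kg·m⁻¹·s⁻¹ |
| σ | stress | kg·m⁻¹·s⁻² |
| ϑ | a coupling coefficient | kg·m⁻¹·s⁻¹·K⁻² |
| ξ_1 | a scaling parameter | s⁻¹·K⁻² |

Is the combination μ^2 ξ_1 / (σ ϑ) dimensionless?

yes

Sum the exponent of each base dimension across the product:
  M: 2·[μ]_M − [σ]_M − [ϑ]_M + [ξ_1]_M = 2·(1) − (1) − (1) + (0) = 0
  L: 2·[μ]_L − [σ]_L − [ϑ]_L + [ξ_1]_L = 2·(-1) − (-1) − (-1) + (0) = 0
  T: 2·[μ]_T − [σ]_T − [ϑ]_T + [ξ_1]_T = 2·(-1) − (-2) − (-1) + (-1) = 0
  Θ: 2·[μ]_Θ − [σ]_Θ − [ϑ]_Θ + [ξ_1]_Θ = 2·(0) − (0) − (-2) + (-2) = 0
All base exponents vanish — dimensionless.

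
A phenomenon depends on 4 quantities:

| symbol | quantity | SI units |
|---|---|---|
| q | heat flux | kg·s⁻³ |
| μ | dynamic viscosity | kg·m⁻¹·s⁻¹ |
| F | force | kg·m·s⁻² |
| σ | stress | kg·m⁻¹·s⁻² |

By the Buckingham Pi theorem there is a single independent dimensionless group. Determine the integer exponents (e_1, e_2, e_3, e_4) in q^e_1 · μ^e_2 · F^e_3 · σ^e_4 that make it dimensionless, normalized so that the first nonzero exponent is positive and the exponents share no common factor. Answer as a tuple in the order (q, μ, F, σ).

(2, 2, -1, -3)

M: e_1·(1) + e_2·(1) + e_3·(1) + e_4·(1) = 0
L: e_1·(0) + e_2·(-1) + e_3·(1) + e_4·(-1) = 0
T: e_1·(-3) + e_2·(-1) + e_3·(-2) + e_4·(-2) = 0
Solving this homogeneous linear system for the smallest-integer solution (first nonzero entry positive) gives (2, 2, -1, -3).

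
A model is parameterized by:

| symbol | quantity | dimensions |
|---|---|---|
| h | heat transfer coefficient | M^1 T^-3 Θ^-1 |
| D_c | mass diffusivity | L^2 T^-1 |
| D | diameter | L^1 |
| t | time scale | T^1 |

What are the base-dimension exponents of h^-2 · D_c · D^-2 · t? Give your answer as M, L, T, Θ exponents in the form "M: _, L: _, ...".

Collect each base-dimension exponent across the product:
  M: −2·(1) + (0) − 2·(0) + (0) = -2
  L: −2·(0) + (2) − 2·(1) + (0) = 0
  T: −2·(-3) + (-1) − 2·(0) + (1) = 6
  Θ: −2·(-1) + (0) − 2·(0) + (0) = 2
So the dimensions are [M⁻² T⁶ Θ²].

M: -2, L: 0, T: 6, Θ: 2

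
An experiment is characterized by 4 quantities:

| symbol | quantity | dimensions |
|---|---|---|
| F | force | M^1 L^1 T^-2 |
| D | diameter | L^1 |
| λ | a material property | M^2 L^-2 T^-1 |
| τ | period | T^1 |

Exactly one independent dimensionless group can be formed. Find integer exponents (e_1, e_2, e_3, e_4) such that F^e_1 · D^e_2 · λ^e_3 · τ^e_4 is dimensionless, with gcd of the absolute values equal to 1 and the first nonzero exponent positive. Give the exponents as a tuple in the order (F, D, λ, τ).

M: e_1·(1) + e_2·(0) + e_3·(2) + e_4·(0) = 0
L: e_1·(1) + e_2·(1) + e_3·(-2) + e_4·(0) = 0
T: e_1·(-2) + e_2·(0) + e_3·(-1) + e_4·(1) = 0
Solving this homogeneous linear system for the smallest-integer solution (first nonzero entry positive) gives (2, -4, -1, 3).

(2, -4, -1, 3)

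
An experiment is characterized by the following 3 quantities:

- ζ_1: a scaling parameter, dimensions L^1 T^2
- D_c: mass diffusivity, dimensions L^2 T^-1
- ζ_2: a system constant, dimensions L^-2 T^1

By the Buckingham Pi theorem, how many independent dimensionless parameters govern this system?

1

There are 3 variables and 2 base dimensions (L, T).
The dimension matrix has rank 2.
Independent dimensionless groups: 3 − 2 = 1.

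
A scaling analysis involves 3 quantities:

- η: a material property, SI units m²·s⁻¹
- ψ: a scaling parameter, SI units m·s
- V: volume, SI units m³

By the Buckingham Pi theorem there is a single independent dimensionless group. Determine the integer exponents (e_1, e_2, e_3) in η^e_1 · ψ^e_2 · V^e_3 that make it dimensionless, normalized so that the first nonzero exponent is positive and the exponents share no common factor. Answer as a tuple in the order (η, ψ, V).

(1, 1, -1)

L: e_1·(2) + e_2·(1) + e_3·(3) = 0
T: e_1·(-1) + e_2·(1) + e_3·(0) = 0
Solving this homogeneous linear system for the smallest-integer solution (first nonzero entry positive) gives (1, 1, -1).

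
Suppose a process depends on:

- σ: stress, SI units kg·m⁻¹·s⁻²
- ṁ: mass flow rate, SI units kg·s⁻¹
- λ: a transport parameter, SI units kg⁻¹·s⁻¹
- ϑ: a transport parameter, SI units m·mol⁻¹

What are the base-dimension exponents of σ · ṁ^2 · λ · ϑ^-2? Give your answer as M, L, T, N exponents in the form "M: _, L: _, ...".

Collect each base-dimension exponent across the product:
  M: (1) + 2·(1) + (-1) − 2·(0) = 2
  L: (-1) + 2·(0) + (0) − 2·(1) = -3
  T: (-2) + 2·(-1) + (-1) − 2·(0) = -5
  N: (0) + 2·(0) + (0) − 2·(-1) = 2
So the dimensions are [M² L⁻³ T⁻⁵ N²].

M: 2, L: -3, T: -5, N: 2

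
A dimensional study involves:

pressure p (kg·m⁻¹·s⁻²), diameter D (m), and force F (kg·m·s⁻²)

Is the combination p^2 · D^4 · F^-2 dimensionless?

yes

Sum the exponent of each base dimension across the product:
  M: 2·[p]_M + 4·[D]_M − 2·[F]_M = 2·(1) + 4·(0) − 2·(1) = 0
  L: 2·[p]_L + 4·[D]_L − 2·[F]_L = 2·(-1) + 4·(1) − 2·(1) = 0
  T: 2·[p]_T + 4·[D]_T − 2·[F]_T = 2·(-2) + 4·(0) − 2·(-2) = 0
  Θ: 2·[p]_Θ + 4·[D]_Θ − 2·[F]_Θ = 2·(0) + 4·(0) − 2·(0) = 0
All base exponents vanish — dimensionless.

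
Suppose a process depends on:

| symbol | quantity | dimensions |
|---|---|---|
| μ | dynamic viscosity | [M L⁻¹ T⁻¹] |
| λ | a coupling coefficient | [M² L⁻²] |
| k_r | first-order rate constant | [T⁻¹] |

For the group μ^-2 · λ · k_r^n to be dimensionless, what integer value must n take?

Balance the T exponent: (-1)·n from k_r, plus −2·(-1) + (0) = 2 from the rest, must sum to zero.
−n + 2 = 0, so n = 2.

2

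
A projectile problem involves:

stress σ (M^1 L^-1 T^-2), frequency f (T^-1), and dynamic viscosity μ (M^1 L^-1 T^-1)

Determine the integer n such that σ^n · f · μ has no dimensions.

Balance the M exponent: (1)·n from σ, plus (0) + (1) = 1 from the rest, must sum to zero.
n + 1 = 0, so n = -1.

-1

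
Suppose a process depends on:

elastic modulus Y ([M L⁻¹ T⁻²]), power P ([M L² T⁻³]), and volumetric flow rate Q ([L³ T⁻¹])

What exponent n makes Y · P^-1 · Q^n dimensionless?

Balance the L exponent: (3)·n from Q, plus (-1) − (2) = -3 from the rest, must sum to zero.
3n − 3 = 0, so n = 1.

1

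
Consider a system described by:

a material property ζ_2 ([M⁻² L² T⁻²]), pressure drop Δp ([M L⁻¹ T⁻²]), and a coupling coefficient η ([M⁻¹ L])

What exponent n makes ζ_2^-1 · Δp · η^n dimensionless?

Balance the M exponent: (-1)·n from η, plus −(-2) + (1) = 3 from the rest, must sum to zero.
−n + 3 = 0, so n = 3.

3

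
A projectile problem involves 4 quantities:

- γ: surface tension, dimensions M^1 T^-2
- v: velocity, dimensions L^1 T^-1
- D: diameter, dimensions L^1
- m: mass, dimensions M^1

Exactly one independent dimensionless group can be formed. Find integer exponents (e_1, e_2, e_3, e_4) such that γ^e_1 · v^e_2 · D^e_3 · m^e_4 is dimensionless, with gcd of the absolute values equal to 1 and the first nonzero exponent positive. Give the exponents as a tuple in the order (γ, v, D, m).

(1, -2, 2, -1)

M: e_1·(1) + e_2·(0) + e_3·(0) + e_4·(1) = 0
L: e_1·(0) + e_2·(1) + e_3·(1) + e_4·(0) = 0
T: e_1·(-2) + e_2·(-1) + e_3·(0) + e_4·(0) = 0
Solving this homogeneous linear system for the smallest-integer solution (first nonzero entry positive) gives (1, -2, 2, -1).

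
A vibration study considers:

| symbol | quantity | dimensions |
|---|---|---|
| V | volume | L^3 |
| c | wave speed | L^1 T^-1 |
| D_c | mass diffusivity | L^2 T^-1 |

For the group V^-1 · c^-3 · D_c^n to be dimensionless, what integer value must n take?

3

Balance the L exponent: (2)·n from D_c, plus −(3) − 3·(1) = -6 from the rest, must sum to zero.
2n − 6 = 0, so n = 3.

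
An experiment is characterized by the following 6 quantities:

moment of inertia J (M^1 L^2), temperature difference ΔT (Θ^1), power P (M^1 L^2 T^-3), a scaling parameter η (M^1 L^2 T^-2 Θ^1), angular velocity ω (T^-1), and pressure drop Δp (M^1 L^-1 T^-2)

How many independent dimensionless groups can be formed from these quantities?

2

There are 6 variables and 4 base dimensions (M, L, T, Θ).
The dimension matrix has rank 4.
Independent dimensionless groups: 6 − 4 = 2.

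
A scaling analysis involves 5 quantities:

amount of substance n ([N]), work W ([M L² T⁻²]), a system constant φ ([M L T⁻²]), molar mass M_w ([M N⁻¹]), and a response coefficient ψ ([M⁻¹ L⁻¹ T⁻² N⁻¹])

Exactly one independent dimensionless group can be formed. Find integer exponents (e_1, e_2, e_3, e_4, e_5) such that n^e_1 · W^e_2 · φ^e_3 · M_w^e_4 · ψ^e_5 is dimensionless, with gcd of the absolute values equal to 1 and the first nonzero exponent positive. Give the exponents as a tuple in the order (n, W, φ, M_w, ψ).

(3, 2, -3, 2, 1)

M: e_1·(0) + e_2·(1) + e_3·(1) + e_4·(1) + e_5·(-1) = 0
L: e_1·(0) + e_2·(2) + e_3·(1) + e_4·(0) + e_5·(-1) = 0
T: e_1·(0) + e_2·(-2) + e_3·(-2) + e_4·(0) + e_5·(-2) = 0
N: e_1·(1) + e_2·(0) + e_3·(0) + e_4·(-1) + e_5·(-1) = 0
Solving this homogeneous linear system for the smallest-integer solution (first nonzero entry positive) gives (3, 2, -3, 2, 1).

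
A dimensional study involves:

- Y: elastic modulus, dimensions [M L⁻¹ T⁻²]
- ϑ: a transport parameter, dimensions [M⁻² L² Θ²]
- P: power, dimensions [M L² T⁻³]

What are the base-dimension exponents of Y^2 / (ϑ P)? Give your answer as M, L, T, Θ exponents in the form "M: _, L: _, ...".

M: 3, L: -6, T: -1, Θ: -2

Collect each base-dimension exponent across the product:
  M: 2·(1) − (-2) − (1) = 3
  L: 2·(-1) − (2) − (2) = -6
  T: 2·(-2) − (0) − (-3) = -1
  Θ: 2·(0) − (2) − (0) = -2
So the dimensions are [M³ L⁻⁶ T⁻¹ Θ⁻²].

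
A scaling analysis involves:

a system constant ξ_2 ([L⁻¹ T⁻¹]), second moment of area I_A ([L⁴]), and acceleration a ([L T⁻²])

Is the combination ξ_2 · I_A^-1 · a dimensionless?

Sum the exponent of each base dimension across the product:
  L: [ξ_2]_L − [I_A]_L + [a]_L = (-1) − (4) + (1) = -4
  T: [ξ_2]_T − [I_A]_T + [a]_T = (-1) − (0) + (-2) = -3
Net dimensions [L⁻⁴ T⁻³] ≠ [1] — not dimensionless.

no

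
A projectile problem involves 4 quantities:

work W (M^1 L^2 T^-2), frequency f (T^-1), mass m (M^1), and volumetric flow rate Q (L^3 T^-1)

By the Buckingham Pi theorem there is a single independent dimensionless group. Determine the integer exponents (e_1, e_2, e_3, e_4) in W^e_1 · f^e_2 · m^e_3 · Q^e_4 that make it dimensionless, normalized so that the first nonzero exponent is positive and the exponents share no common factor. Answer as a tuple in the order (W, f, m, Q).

M: e_1·(1) + e_2·(0) + e_3·(1) + e_4·(0) = 0
L: e_1·(2) + e_2·(0) + e_3·(0) + e_4·(3) = 0
T: e_1·(-2) + e_2·(-1) + e_3·(0) + e_4·(-1) = 0
Solving this homogeneous linear system for the smallest-integer solution (first nonzero entry positive) gives (3, -4, -3, -2).

(3, -4, -3, -2)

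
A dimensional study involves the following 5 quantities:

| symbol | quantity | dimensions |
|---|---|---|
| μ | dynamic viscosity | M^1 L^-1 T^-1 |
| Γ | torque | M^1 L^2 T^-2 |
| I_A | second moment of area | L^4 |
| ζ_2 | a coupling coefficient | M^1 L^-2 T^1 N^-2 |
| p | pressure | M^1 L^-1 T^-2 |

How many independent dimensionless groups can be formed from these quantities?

1

There are 5 variables and 4 base dimensions (M, L, T, N).
The dimension matrix has rank 4.
Independent dimensionless groups: 5 − 4 = 1.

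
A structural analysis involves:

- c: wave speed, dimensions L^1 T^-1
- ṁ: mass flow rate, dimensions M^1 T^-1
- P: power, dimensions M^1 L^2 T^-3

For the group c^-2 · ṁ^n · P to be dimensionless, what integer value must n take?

Balance the M exponent: (1)·n from ṁ, plus −2·(0) + (1) = 1 from the rest, must sum to zero.
n + 1 = 0, so n = -1.

-1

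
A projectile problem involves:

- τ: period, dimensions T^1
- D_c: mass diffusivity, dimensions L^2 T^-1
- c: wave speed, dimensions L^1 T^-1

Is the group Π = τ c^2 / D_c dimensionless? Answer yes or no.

yes

Sum the exponent of each base dimension across the product:
  M: [τ]_M − [D_c]_M + 2·[c]_M = (0) − (0) + 2·(0) = 0
  L: [τ]_L − [D_c]_L + 2·[c]_L = (0) − (2) + 2·(1) = 0
  T: [τ]_T − [D_c]_T + 2·[c]_T = (1) − (-1) + 2·(-1) = 0
All base exponents vanish — dimensionless.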